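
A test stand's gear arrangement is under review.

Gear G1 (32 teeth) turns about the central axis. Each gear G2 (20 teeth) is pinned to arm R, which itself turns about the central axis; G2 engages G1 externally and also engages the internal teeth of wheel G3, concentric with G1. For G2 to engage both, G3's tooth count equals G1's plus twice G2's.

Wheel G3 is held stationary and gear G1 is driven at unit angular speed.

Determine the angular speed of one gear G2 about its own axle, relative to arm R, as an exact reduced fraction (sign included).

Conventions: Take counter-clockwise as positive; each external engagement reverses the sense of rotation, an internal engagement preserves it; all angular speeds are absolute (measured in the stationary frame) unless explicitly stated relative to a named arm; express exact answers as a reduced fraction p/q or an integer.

class = planetary set [G3 = 32+2·20 = 72; Willis about the carrier]
ring teeth: 32 + 2·20 = 72
32(ω_sun−ω_arm) = −72(ω_ring−ω_arm),  ω_ring = 0, ω_sun = 1
32(1−ω_arm) = −72(0−ω_arm)  ⇒  104·ω_arm = 32  ⇒  ω_arm = 4/13
sun–planet mesh: 32·(1−4/13) = −20·(ω_p−ω_arm)  ⇒  ω_p−ω_arm = -72/65
exact speed ratio = -72/65

-72/65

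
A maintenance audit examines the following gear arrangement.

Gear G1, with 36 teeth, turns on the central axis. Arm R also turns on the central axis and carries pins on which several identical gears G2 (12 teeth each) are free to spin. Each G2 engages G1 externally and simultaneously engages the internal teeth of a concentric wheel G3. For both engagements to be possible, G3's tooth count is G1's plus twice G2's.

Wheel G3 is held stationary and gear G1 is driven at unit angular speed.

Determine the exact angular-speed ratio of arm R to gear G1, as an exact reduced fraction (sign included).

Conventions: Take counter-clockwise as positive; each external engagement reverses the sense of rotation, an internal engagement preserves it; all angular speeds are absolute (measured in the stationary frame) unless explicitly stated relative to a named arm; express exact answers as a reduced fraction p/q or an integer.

planetary set (36T centre, 12T on arm, 60T internal) — Willis relation
ring teeth: 36 + 2·12 = 60
36(ω_sun−ω_arm) = −60(ω_ring−ω_arm),  ω_ring = 0, ω_sun = 1
36(1−ω_arm) = −60(0−ω_arm)  ⇒  96·ω_arm = 36  ⇒  ω_arm = 3/8
ω_out/ω_in = 3/8

3/8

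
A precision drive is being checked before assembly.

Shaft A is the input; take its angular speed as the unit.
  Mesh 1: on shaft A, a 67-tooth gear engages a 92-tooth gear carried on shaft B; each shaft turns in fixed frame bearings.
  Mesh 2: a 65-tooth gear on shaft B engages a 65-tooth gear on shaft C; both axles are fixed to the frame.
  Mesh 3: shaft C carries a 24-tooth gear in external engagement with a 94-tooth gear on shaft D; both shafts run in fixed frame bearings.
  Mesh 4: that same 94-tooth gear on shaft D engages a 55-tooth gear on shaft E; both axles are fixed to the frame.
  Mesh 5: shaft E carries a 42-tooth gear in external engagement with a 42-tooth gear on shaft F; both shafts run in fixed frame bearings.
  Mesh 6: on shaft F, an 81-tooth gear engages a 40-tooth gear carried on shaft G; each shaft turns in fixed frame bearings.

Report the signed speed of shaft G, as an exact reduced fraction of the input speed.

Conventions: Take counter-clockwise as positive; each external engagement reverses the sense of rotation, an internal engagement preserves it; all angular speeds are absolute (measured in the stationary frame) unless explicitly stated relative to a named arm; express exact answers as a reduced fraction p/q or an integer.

16281/25300

6-mesh fixed-axis compound train (all bearings frame-fixed)
mesh 1 [67T→92T]: |ω|/ω_in = 1×67/92 = 67/92, sense flips to −
mesh 2 [65T→65T]: |ω|/ω_in = (67/92)×65/65 = 67/92, sense flips to +
mesh 3 [24T→94T]: |ω|/ω_in = (67/92)×24/94 = 201/1081, sense flips to −
mesh 4 [94T→55T]: |ω|/ω_in = (201/1081)×94/55 = 402/1265, sense flips to +
mesh 5 [42T→42T]: |ω|/ω_in = (402/1265)×42/42 = 402/1265, sense flips to −
mesh 6 [81T→40T]: |ω|/ω_in = (402/1265)×81/40 = 16281/25300, sense flips to +
signed output speed (× input speed) = 16281/25300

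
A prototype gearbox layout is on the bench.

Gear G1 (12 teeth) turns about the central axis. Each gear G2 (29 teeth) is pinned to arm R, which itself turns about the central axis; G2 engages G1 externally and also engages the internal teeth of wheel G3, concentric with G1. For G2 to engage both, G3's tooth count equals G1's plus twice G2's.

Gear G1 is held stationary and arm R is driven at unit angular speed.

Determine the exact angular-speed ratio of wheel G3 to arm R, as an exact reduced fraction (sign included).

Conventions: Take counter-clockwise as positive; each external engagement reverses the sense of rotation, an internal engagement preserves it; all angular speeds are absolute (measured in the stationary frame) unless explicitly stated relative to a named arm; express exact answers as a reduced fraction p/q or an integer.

class = planetary set [G3 = 12+2·29 = 70; Willis about the carrier]
ring teeth: 12 + 2·29 = 70
12(ω_sun−ω_arm) = −70(ω_ring−ω_arm),  ω_sun = 0, ω_arm = 1
ω_ring = 1 − (12/70)(0−1) = 41/35
ω_out/ω_in = 41/35

41/35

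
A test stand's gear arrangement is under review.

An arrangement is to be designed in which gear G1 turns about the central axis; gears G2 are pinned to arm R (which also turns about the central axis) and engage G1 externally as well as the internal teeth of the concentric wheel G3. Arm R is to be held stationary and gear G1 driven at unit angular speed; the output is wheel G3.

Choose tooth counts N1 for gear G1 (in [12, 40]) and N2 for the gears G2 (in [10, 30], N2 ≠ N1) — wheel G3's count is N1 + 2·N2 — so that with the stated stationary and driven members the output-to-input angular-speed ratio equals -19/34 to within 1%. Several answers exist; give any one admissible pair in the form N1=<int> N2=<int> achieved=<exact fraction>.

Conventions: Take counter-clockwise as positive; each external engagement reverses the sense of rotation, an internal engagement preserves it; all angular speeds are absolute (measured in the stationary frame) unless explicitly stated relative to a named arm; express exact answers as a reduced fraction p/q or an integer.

planetary set to be sized for -19/34 (Willis relation)
Willis with ω_arm = 0: ω_ring/ω_sun = −N1/N3; set equal to -19/34  ⇒  N3/N1 = −1/(-19/34) = 34/19
N3 = N1 + 2·N2  ⇒  N2/N1 = (N3/N1 − 1)/2 = (34/19 − 1)/2 = 15/38
smallest multiple with N1 ≥ 12 and N2 ≥ 10: k = 1  ⇒  N1 = 1·38 = 38, N2 = 1·15 = 15 (N1 ≤ 40, N2 ≤ 30, N2 ≠ N1 ✓), N3 = 38 + 2·15 = 68
check: −N1/N3 with N1 = 38, N3 = 68 gives -19/34; |achieved − target| = 0 ≤ 19/3400 ✓

N1=38 N2=15 achieved=-19/34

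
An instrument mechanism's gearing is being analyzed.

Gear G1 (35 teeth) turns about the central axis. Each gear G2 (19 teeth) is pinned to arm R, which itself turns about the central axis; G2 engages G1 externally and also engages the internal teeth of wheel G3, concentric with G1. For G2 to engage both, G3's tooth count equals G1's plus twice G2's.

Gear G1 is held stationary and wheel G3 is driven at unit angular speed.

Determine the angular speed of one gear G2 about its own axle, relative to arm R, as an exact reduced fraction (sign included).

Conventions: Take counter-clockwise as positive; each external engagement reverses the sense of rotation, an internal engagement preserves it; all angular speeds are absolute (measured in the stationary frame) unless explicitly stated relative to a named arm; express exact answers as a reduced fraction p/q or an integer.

class = planetary set [G3 = 35+2·19 = 73; Willis about the carrier]
ring teeth: 35 + 2·19 = 73
35(ω_sun−ω_arm) = −73(ω_ring−ω_arm),  ω_sun = 0, ω_ring = 1
35(0−ω_arm) = −73(1−ω_arm)  ⇒  108·ω_arm = 73  ⇒  ω_arm = 73/108
sun–planet mesh: 35·(0−73/108) = −19·(ω_p−ω_arm)  ⇒  ω_p−ω_arm = 2555/2052
exact speed ratio = 2555/2052

2555/2052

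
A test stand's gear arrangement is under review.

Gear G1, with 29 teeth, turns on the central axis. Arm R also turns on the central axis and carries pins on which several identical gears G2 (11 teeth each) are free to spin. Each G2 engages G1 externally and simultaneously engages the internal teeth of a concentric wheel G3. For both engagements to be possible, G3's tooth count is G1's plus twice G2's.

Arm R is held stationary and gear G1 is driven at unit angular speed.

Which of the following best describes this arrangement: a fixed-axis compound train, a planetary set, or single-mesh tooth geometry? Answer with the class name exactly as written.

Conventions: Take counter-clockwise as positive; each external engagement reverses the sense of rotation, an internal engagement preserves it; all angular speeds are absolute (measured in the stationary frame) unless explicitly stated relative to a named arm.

planetary set (29T centre, 11T on arm, 51T internal) — Willis relation
classification: planetary set

planetary set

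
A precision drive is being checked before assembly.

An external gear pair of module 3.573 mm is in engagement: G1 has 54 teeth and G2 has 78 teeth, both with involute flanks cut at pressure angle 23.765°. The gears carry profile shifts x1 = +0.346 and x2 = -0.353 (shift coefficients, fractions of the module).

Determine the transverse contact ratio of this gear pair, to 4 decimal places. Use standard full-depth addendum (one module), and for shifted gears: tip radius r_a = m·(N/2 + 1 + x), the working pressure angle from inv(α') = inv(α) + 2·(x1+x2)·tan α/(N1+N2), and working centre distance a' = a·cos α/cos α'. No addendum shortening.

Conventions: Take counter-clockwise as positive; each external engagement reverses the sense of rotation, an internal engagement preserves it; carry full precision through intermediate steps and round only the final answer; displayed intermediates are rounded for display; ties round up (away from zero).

1.5888

recognized (one external pair, fixed centres): single-mesh tooth geometry, m = 3.573, N1 = 54, N2 = 78
base radii: r_b1 = 88.290839, r_b2 = 127.531212
tip radii: r_a1 = 101.280258, r_a2 = 141.658731
inv(α') = inv(23.765°) + 2·(+0.346-0.353)·tan α/(54+78) = 0.02549886  ⇒  α' = 23.75119°
a' = a·cos α / cos α' = 235.8180·cos 23.765°/cos 23.75119° = 235.792982
action lengths: √(r_a1²−r_b1²) = 49.622761, √(r_a2²−r_b2²) = 61.668356
base pitch p_b = π·m·cos α = 10.273106
CR = (49.622761 + 61.668356 − 235.792982·sin 23.75119°)/10.273106 = 1.588788
contact ratio ≈ 1.5888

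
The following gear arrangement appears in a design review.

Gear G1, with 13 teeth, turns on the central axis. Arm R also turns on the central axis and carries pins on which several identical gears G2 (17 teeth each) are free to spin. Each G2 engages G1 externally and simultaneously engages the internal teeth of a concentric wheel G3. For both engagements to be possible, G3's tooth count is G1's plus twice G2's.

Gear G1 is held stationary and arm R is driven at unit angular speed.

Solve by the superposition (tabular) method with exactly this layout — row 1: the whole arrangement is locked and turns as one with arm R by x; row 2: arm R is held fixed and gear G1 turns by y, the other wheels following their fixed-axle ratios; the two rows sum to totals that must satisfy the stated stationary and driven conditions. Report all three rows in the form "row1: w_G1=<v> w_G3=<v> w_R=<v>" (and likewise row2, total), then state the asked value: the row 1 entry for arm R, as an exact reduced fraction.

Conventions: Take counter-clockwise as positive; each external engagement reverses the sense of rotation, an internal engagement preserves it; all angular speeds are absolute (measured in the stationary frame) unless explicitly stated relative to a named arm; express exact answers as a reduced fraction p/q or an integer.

row1: w_G1=1 w_G3=1 w_R=1
row2: w_G1=-1 w_G3=13/47 w_R=0
total: w_G1=0 w_G3=60/47 w_R=1
asked value: 1

class = planetary set [G3 = 13+2·17 = 47; Willis about the carrier]
superposition row 1 [locked train]: every member turns x
row 2: sun turns y, ring = −(13/47)·y, arm 0
boundary: total ω_sun = x + y = 0 and total ω_arm = x = 1  ⇒  y = -1, x = 1
row 2 ring = −(13/47)·(-1) = 13/47
totals (row 1 + row 2): sun 1 + (-1) = 0, ring 1 + 13/47 = 60/47, arm 1 + 0 = 1
asked cell (row1, arm) = 1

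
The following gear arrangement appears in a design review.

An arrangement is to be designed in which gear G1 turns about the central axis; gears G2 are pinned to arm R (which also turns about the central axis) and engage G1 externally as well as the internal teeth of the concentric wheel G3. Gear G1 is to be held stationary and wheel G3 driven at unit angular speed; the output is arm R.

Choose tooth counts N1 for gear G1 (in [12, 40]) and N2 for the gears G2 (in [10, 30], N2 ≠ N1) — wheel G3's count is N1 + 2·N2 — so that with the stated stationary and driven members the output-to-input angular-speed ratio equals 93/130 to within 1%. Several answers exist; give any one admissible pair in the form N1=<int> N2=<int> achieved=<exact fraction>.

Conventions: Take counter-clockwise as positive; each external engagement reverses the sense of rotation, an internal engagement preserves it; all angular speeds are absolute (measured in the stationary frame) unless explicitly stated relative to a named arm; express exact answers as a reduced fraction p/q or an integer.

N1=37 N2=28 achieved=93/130

class = planetary set [ratio 93/130 wanted; Willis about the carrier]
Willis with ω_sun = 0: ω_arm/ω_ring = N3/(N1+N3); set equal to 93/130  ⇒  N3/N1 = (93/130)/(1 − 93/130) = 93/37
N3 = N1 + 2·N2  ⇒  N2/N1 = (N3/N1 − 1)/2 = (93/37 − 1)/2 = 28/37
smallest multiple with N1 ≥ 12 and N2 ≥ 10: k = 1  ⇒  N1 = 1·37 = 37, N2 = 1·28 = 28 (N1 ≤ 40, N2 ≤ 30, N2 ≠ N1 ✓), N3 = 37 + 2·28 = 93
check: N3/(N1+N3) with N1 = 37, N3 = 93 gives 93/130; |achieved − target| = 0 ≤ 93/13000 ✓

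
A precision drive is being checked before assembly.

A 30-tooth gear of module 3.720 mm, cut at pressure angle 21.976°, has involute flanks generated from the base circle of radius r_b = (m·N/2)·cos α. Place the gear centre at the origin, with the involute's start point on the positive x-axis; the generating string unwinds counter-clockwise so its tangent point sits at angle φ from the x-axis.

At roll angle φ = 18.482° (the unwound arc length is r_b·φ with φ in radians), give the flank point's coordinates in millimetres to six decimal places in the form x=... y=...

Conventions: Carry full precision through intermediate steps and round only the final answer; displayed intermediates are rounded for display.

topology: single-mesh involute geometry — m = 3.720, N = 30
pitch radius r_p = m·N/2 = 3.720·30/2 = 55.800000
base radius r_b = r_p·cos α = 55.800000·cos 21.976° = 51.745610
roll angle φ = 18.482° = 0.32257175 rad
x = r_b·(cos φ + φ·sin φ) = 54.368114
y = r_b·(sin φ − φ·cos φ) = 0.572935

x=54.368114 y=0.572935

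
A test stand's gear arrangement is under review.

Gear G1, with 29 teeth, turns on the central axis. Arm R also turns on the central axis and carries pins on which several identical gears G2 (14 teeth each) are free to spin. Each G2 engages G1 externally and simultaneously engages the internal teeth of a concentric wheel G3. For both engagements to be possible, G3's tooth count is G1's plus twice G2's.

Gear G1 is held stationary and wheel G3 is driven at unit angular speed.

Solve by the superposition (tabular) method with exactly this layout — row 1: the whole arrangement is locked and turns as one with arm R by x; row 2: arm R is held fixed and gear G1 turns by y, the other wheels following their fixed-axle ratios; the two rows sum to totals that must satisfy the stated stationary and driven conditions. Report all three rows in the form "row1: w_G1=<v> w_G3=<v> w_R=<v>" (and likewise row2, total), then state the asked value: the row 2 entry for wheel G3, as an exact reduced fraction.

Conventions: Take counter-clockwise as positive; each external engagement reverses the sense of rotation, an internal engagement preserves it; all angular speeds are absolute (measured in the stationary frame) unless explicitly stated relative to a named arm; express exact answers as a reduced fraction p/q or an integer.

class = planetary set [G3 = 29+2·14 = 57; Willis about the carrier]
row 1 (train locked, turned with arm): all members turn x
row 2 — arm fixed, fixed-axis ratios: sun y, ring −(29/57)·y, arm 0
boundary: total ω_sun = x + y = 0 and total ω_ring = x − (29/57)·y = 1  ⇒  y = -57/86, x = 57/86
row 2 ring = −(29/57)·(-57/86) = 29/86
totals (row 1 + row 2): sun 57/86 + (-57/86) = 0, ring 57/86 + 29/86 = 1, arm 57/86 + 0 = 57/86
asked cell (row2, ring) = 29/86

row1: w_G1=57/86 w_G3=57/86 w_R=57/86
row2: w_G1=-57/86 w_G3=29/86 w_R=0
total: w_G1=0 w_G3=1 w_R=57/86
asked value: 29/86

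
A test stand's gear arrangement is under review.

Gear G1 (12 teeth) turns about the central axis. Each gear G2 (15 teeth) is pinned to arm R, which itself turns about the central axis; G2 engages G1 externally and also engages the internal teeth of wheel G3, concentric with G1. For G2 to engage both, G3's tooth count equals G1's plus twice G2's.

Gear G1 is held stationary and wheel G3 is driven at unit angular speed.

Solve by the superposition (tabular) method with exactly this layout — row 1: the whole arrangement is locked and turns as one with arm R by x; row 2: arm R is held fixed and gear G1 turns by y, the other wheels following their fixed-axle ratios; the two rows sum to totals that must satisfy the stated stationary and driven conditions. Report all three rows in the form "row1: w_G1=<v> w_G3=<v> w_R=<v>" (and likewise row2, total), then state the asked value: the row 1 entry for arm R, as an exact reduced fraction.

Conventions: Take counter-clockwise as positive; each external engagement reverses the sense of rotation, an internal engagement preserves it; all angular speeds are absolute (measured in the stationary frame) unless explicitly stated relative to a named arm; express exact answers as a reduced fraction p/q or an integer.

recognized (axles ride arm R): planetary set, 12/15/42 teeth
row 1 (train locked, turned with arm): all members turn x
row 2: sun turns y, ring = −(12/42)·y, arm 0
boundary: total ω_sun = x + y = 0 and total ω_ring = x − (12/42)·y = 1  ⇒  y = -7/9, x = 7/9
row 2 ring = −(12/42)·(-7/9) = 2/9
totals (row 1 + row 2): sun 7/9 + (-7/9) = 0, ring 7/9 + 2/9 = 1, arm 7/9 + 0 = 7/9
asked cell (row1, arm) = 7/9

row1: w_G1=7/9 w_G3=7/9 w_R=7/9
row2: w_G1=-7/9 w_G3=2/9 w_R=0
total: w_G1=0 w_G3=1 w_R=7/9
asked value: 7/9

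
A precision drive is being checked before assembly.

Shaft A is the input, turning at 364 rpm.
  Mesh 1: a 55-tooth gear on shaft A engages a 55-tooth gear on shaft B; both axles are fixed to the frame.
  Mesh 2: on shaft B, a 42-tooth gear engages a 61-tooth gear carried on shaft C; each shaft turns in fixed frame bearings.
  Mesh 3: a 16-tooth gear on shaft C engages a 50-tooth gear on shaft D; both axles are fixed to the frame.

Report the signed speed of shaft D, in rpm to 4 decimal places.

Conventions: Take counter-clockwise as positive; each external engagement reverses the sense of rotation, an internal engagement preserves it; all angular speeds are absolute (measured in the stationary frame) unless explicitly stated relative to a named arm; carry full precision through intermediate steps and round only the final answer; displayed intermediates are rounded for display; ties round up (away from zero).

recognized (4 fixed axles, 3 meshes): fixed-axis compound train
mesh 1 [55T→55T]: ω = 364.0000×55/55 = 364.0000 rpm, sense flips to −
mesh 2 [42T→61T]: ω = 364.0000×42/61 = 250.6230 rpm, sense flips to +
mesh 3 [16T→50T]: ω = 250.6230×16/50 = 80.1993 rpm, sense flips to −
signed output speed = -80.1993 rpm

-80.1993 rpm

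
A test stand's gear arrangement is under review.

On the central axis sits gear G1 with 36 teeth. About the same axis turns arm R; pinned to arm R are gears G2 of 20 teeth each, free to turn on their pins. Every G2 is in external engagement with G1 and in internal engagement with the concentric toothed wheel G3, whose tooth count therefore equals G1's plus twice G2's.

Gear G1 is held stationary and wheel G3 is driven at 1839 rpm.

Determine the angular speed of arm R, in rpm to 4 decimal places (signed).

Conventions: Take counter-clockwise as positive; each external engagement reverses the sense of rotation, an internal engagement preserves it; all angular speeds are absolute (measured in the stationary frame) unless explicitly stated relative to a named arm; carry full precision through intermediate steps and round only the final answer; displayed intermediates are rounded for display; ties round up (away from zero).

+1247.8929 rpm

topology: planetary set — G1 36T / G2 20T / G3 76T, arm = carrier (Willis)
normalise by the input: solve with ω_ring = 1, then scale by 1839 rpm
ring teeth: 36 + 2·20 = 76
36(ω_sun−ω_arm) = −76(ω_ring−ω_arm),  ω_sun = 0, ω_ring = 1
36(0−ω_arm) = −76(1−ω_arm)  ⇒  112·ω_arm = 76  ⇒  ω_arm = 19/28
scale: ω_arm = 19/28 × 1839 rpm = +1247.8929 rpm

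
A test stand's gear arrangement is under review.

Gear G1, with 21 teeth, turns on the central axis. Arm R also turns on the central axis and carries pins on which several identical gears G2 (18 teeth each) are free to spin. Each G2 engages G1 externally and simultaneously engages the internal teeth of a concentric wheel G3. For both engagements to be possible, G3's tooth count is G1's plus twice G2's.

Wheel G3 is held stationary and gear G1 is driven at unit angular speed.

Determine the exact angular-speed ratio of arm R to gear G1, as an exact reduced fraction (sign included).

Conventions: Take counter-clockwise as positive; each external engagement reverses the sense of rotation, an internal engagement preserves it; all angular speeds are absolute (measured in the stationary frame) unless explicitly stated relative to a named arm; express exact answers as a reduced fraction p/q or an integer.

7/26

class = planetary set [G3 = 21+2·18 = 57; Willis about the carrier]
ring teeth: 21 + 2·18 = 57
21(ω_sun−ω_arm) = −57(ω_ring−ω_arm),  ω_ring = 0, ω_sun = 1
21(1−ω_arm) = −57(0−ω_arm)  ⇒  78·ω_arm = 21  ⇒  ω_arm = 7/26
ω_out/ω_in = 7/26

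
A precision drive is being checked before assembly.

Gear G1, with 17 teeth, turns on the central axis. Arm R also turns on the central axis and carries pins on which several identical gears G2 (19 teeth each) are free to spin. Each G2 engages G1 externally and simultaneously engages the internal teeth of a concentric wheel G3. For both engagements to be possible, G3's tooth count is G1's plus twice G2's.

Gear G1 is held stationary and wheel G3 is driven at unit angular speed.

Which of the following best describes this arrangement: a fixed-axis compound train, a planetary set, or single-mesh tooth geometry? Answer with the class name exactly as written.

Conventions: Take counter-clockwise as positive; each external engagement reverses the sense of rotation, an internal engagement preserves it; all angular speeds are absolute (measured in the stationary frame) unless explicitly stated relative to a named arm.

planetary set

class = planetary set [G3 = 17+2·19 = 55; Willis about the carrier]
classification: planetary set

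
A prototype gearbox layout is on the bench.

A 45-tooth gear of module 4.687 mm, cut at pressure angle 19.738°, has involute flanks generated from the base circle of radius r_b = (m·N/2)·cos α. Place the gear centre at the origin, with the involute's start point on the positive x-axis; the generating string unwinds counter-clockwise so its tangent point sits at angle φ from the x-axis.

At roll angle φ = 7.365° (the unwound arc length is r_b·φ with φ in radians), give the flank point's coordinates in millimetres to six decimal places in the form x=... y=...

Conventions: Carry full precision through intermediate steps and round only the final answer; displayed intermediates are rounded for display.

x=100.078217 y=0.070160

recognized (one wheel, involute flank): single-mesh tooth geometry, m = 4.687, N = 45
pitch radius r_p = m·N/2 = 4.687·45/2 = 105.457500
base radius r_b = r_p·cos α = 105.457500·cos 19.738° = 99.261531
roll angle φ = 7.365° = 0.12854350 rad
x = r_b·(cos φ + φ·sin φ) = 100.078217
y = r_b·(sin φ − φ·cos φ) = 0.070160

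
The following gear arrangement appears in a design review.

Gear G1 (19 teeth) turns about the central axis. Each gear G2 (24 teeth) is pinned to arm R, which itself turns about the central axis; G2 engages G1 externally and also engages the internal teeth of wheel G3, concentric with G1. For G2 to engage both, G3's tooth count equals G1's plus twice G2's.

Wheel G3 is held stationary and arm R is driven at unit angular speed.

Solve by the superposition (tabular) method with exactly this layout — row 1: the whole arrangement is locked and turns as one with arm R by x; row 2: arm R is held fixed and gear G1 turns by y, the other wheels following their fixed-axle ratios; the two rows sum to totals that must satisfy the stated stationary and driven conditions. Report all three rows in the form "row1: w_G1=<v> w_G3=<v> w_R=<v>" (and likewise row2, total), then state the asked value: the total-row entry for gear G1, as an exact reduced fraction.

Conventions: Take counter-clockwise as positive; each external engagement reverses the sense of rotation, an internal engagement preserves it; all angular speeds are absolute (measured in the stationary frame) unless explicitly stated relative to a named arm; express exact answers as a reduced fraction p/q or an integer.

row1: w_G1=1 w_G3=1 w_R=1
row2: w_G1=67/19 w_G3=-1 w_R=0
total: w_G1=86/19 w_G3=0 w_R=1
asked value: 86/19

class = planetary set [G3 = 19+2·24 = 67; Willis about the carrier]
row 1: whole set turns with the arm by x
superposition row 2 [arm held]: sun y, ring −(19/67)·y, arm 0
boundary: total ω_ring = x − (19/67)·y = 0 and total ω_arm = x = 1  ⇒  y = 67/19, x = 1
row 2 ring = −(19/67)·67/19 = -1
totals (row 1 + row 2): sun 1 + 67/19 = 86/19, ring 1 + (-1) = 0, arm 1 + 0 = 1
asked cell (total, sun) = 86/19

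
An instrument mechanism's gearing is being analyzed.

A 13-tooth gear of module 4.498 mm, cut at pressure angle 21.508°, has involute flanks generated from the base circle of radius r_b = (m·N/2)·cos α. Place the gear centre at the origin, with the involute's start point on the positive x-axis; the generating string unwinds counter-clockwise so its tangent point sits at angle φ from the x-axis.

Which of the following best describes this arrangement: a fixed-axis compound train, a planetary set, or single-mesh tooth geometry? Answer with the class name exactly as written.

topology: single-mesh involute geometry — m = 4.498, N = 13
classification: single-mesh tooth geometry

single-mesh tooth geometry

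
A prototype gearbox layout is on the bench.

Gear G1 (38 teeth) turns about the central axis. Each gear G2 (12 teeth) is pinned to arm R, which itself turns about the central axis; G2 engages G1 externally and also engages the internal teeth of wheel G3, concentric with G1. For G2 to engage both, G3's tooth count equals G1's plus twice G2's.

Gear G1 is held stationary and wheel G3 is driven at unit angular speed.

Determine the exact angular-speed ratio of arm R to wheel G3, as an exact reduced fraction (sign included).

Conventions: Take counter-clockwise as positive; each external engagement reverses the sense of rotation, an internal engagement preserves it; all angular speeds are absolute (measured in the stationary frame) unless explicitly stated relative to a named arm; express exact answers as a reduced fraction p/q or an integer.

recognized (axles ride arm R): planetary set, 38/12/62 teeth
ring teeth: 38 + 2·12 = 62
38(ω_sun−ω_arm) = −62(ω_ring−ω_arm),  ω_sun = 0, ω_ring = 1
38(0−ω_arm) = −62(1−ω_arm)  ⇒  100·ω_arm = 62  ⇒  ω_arm = 31/50
ω_out/ω_in = 31/50

31/50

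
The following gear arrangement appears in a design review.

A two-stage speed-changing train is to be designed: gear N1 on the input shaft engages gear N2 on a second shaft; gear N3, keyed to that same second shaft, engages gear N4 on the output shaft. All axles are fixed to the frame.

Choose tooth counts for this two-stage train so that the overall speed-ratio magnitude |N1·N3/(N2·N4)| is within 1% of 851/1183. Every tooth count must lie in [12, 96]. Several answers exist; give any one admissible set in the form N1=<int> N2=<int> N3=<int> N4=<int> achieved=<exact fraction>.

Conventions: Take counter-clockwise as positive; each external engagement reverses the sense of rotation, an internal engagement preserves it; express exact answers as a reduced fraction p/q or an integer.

N1=23 N2=13 N3=37 N4=91 achieved=851/1183

topology: fixed-axis compound train — 2 stages, target 851/1183
target = 851/1183 in lowest terms: an exact hit needs N1·N3 = k·851 and N2·N4 = k·1183 for one integer k, every count in [12, 96]; additionally prefer no 1:1 stage (N1 ≠ N2, N3 ≠ N4)
k = 1: N1·N3 = 851 = 23·37, N2·N4 = 1183 = 13·91
achieved = 23·37/(13·91) = 851/1183; |achieved − target| = 0 ≤ 851/118300 ✓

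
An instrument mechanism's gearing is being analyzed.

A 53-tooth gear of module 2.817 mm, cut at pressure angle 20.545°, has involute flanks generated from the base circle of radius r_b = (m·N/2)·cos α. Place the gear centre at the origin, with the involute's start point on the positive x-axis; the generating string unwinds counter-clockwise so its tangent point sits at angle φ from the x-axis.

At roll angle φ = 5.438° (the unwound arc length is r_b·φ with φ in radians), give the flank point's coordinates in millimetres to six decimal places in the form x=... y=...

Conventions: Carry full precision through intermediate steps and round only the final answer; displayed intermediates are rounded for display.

class = single-mesh tooth geometry [base-circle involute, m = 2.817, 53T]
pitch radius r_p = m·N/2 = 2.817·53/2 = 74.650500
base radius r_b = r_p·cos α = 74.650500·cos 20.545° = 69.902493
roll angle φ = 5.438° = 0.09491100 rad
x = r_b·(cos φ + φ·sin φ) = 70.216629
y = r_b·(sin φ − φ·cos φ) = 0.019904

x=70.216629 y=0.019904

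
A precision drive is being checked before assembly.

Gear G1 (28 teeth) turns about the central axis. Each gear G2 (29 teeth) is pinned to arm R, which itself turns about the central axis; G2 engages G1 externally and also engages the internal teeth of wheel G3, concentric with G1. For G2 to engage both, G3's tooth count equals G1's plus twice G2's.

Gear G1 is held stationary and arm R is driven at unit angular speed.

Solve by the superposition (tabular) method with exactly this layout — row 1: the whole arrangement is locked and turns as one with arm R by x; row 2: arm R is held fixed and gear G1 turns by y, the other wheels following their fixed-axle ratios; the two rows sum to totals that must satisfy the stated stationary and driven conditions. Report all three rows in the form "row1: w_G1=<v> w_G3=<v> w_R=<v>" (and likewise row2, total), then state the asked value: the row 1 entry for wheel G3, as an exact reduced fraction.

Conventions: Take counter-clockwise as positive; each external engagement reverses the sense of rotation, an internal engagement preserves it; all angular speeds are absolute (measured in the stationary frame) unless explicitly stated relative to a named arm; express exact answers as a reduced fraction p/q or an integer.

row1: w_G1=1 w_G3=1 w_R=1
row2: w_G1=-1 w_G3=14/43 w_R=0
total: w_G1=0 w_G3=57/43 w_R=1
asked value: 1

topology: planetary set — G1 28T / G2 29T / G3 86T, arm = carrier (Willis)
row 1: whole set turns with the arm by x
row 2: sun turns y, ring = −(28/86)·y, arm 0
boundary: total ω_sun = x + y = 0 and total ω_arm = x = 1  ⇒  y = -1, x = 1
row 2 ring = −(28/86)·(-1) = 14/43
totals (row 1 + row 2): sun 1 + (-1) = 0, ring 1 + 14/43 = 57/43, arm 1 + 0 = 1
asked cell (row1, ring) = 1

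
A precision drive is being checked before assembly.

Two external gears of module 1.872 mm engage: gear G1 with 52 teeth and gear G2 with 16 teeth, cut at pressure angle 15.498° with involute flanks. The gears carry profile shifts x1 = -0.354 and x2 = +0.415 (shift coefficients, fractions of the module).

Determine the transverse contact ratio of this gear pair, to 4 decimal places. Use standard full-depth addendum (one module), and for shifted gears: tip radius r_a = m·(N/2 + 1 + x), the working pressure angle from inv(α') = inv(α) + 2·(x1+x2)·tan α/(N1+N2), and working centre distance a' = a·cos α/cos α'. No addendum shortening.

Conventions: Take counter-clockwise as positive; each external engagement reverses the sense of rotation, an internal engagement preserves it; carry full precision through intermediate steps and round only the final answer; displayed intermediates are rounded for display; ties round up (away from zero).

class = single-mesh tooth geometry [involute pair 52T × 16T, m = 1.872]
base radii: r_b1 = 46.902275, r_b2 = 14.431469
tip radii: r_a1 = 49.881312, r_a2 = 17.624880
inv(α') = inv(15.498°) + 2·(-0.354+0.415)·tan α/(52+16) = 0.00729331  ⇒  α' = 15.85976°
a' = a·cos α / cos α' = 63.6480·cos 15.498°/cos 15.85976° = 63.760902
action lengths: √(r_a1²−r_b1²) = 16.980043, √(r_a2²−r_b2²) = 10.117761
base pitch p_b = π·m·cos α = 5.667225
CR = (16.980043 + 10.117761 − 63.760902·sin 15.85976°)/5.667225 = 1.706829
contact ratio ≈ 1.7068

1.7068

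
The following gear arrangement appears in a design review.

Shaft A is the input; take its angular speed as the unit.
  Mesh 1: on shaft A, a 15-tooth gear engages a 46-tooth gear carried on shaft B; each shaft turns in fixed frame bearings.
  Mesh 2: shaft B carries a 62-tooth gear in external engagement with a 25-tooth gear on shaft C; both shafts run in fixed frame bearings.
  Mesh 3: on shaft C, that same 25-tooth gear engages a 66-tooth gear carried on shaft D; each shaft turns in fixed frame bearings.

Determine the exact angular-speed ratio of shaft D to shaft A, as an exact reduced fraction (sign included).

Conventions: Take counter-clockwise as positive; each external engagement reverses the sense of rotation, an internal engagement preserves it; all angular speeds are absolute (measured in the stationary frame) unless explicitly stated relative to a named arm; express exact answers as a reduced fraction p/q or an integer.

-155/506

class = fixed-axis compound train [3 meshes; 3 ratios multiply, 3 sense flips]
mesh 1 [15T→46T]: running ratio 15/46, sense −
mesh 2 [62T→25T]: running ratio 93/115, sense +
mesh 3 [25T→66T]: running ratio 155/506, sense −
ω_out/ω_in = -155/506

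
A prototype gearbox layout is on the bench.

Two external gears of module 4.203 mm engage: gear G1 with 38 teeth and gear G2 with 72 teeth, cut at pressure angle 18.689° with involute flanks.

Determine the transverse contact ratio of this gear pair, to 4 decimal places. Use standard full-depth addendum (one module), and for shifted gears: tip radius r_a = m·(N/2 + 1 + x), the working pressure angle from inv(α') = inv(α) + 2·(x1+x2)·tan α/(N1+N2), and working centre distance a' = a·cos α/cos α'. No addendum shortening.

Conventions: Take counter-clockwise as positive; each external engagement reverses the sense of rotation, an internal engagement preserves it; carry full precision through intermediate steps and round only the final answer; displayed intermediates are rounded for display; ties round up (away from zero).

1.8323

single-mesh involute tooth geometry (38T engaging 72T at module 4.203)
base radii: r_b1 = 75.646285, r_b2 = 143.329804
tip radii: r_a1 = 84.060000, r_a2 = 155.511000
no profile shift: α' = α, a' = a
action lengths: √(r_a1²−r_b1²) = 36.656829, √(r_a2²−r_b2²) = 60.334389
base pitch p_b = π·m·cos α = 12.507885
CR = (36.656829 + 60.334389 − 231.165000·sin 18.68900°)/12.507885 = 1.832345
contact ratio ≈ 1.8323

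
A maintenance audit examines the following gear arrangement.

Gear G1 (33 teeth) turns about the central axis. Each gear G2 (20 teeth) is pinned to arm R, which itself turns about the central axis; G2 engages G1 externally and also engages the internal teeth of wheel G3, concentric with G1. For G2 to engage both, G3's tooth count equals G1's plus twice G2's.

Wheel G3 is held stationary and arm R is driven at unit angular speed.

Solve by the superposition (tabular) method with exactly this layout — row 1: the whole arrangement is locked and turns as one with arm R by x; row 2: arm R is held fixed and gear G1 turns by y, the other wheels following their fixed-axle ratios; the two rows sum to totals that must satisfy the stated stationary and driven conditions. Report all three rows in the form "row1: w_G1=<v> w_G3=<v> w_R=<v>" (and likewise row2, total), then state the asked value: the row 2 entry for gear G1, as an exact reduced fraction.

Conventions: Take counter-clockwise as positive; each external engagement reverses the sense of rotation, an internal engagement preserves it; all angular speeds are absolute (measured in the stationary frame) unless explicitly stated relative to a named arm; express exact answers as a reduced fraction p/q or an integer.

planetary set (33T centre, 20T on arm, 73T internal) — Willis relation
superposition row 1 [locked train]: every member turns x
superposition row 2 [arm held]: sun y, ring −(33/73)·y, arm 0
boundary: total ω_ring = x − (33/73)·y = 0 and total ω_arm = x = 1  ⇒  y = 73/33, x = 1
row 2 ring = −(33/73)·73/33 = -1
totals (row 1 + row 2): sun 1 + 73/33 = 106/33, ring 1 + (-1) = 0, arm 1 + 0 = 1
asked cell (row2, sun) = 73/33

row1: w_G1=1 w_G3=1 w_R=1
row2: w_G1=73/33 w_G3=-1 w_R=0
total: w_G1=106/33 w_G3=0 w_R=1
asked value: 73/33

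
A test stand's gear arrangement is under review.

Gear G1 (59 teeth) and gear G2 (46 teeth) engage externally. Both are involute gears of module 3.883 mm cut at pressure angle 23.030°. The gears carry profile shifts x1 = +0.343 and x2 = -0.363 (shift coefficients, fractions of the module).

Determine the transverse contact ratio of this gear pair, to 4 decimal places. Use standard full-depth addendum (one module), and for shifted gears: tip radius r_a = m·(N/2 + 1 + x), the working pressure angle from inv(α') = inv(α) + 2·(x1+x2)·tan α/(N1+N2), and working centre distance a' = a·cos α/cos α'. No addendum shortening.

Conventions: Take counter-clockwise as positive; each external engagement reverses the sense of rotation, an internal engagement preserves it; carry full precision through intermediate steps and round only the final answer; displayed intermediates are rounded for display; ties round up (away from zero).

1.6149

topology: single-mesh involute geometry — m = 3.883, 59T/46T pair
base radii: r_b1 = 105.419001, r_b2 = 82.191085
tip radii: r_a1 = 119.763369, r_a2 = 91.782471
inv(α') = inv(23.030°) + 2·(+0.343-0.363)·tan α/(59+46) = 0.02298163  ⇒  α' = 22.97853°
a' = a·cos α / cos α' = 203.8575·cos 23.030°/cos 22.97853° = 203.779758
action lengths: √(r_a1²−r_b1²) = 56.833959, √(r_a2²−r_b2²) = 40.849082
base pitch p_b = π·m·cos α = 11.226561
CR = (56.833959 + 40.849082 − 203.779758·sin 22.97853°)/11.226561 = 1.614943
contact ratio ≈ 1.6149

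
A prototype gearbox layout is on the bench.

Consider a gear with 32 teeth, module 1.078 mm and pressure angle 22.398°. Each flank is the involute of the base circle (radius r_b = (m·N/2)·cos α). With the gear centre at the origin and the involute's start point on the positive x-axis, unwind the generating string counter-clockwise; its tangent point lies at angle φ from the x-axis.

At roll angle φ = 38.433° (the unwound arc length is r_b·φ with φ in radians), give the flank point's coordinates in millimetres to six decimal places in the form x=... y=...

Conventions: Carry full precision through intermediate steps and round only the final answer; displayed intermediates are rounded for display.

x=19.140836 y=1.533306

class = single-mesh tooth geometry [base-circle involute, m = 1.078, 32T]
pitch radius r_p = m·N/2 = 1.078·32/2 = 17.248000
base radius r_b = r_p·cos α = 17.248000·cos 22.398° = 15.946799
roll angle φ = 38.433° = 0.67078239 rad
x = r_b·(cos φ + φ·sin φ) = 19.140836
y = r_b·(sin φ − φ·cos φ) = 1.533306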